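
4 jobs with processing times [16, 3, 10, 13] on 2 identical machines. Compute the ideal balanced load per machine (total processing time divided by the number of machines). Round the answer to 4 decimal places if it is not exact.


Total processing time = 16 + 3 + 10 + 13 = 42
Number of machines = 2
Ideal balanced load = 42 / 2 = 21.0

21.0


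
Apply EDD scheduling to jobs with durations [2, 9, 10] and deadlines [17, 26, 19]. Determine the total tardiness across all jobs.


Sort by due date (EDD order): [(2, 17), (10, 19), (9, 26)]
Compute completion times and tardiness:
  Job 1: p=2, d=17, C=2, tardiness=max(0,2-17)=0
  Job 2: p=10, d=19, C=12, tardiness=max(0,12-19)=0
  Job 3: p=9, d=26, C=21, tardiness=max(0,21-26)=0
Total tardiness = 0

0


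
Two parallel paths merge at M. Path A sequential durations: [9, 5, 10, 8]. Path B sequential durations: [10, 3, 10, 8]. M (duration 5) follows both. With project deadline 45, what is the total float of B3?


Forward pass: ES(B3) = sum of predecessors on chain B = 13
EF = ES + duration = 13 + 10 = 23
Backward pass: LF(M) = deadline = 45; LS(M) = 45 - 5 = 40
LF(B3) = LS(M) - sum(successors on chain B) = 40 - 8 = 32
LS = LF - duration = 32 - 10 = 22
Total float = LS - ES = 22 - 13 = 9

9


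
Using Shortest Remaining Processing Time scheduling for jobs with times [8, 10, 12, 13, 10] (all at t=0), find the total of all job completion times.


Since all jobs arrive at t=0, SRPT equals SPT ordering.
SPT order: [8, 10, 10, 12, 13]
Completion times:
  Job 1: p=8, C=8
  Job 2: p=10, C=18
  Job 3: p=10, C=28
  Job 4: p=12, C=40
  Job 5: p=13, C=53
Total completion time = 8 + 18 + 28 + 40 + 53 = 147

147


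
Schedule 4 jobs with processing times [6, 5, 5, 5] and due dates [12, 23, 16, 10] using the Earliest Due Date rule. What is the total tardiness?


Sort by due date (EDD order): [(5, 10), (6, 12), (5, 16), (5, 23)]
Compute completion times and tardiness:
  Job 1: p=5, d=10, C=5, tardiness=max(0,5-10)=0
  Job 2: p=6, d=12, C=11, tardiness=max(0,11-12)=0
  Job 3: p=5, d=16, C=16, tardiness=max(0,16-16)=0
  Job 4: p=5, d=23, C=21, tardiness=max(0,21-23)=0
Total tardiness = 0

0


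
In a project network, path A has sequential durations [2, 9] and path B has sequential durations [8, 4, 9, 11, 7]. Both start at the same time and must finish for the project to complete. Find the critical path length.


Path A total = 2 + 9 = 11
Path B total = 8 + 4 + 9 + 11 + 7 = 39
Critical path = longest path = max(11, 39) = 39

39


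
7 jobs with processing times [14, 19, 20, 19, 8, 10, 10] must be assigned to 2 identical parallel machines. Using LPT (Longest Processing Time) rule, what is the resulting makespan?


Sort jobs in decreasing order (LPT): [20, 19, 19, 14, 10, 10, 8]
Assign each job to the least loaded machine:
  Machine 1: jobs [20, 14, 10, 8], load = 52
  Machine 2: jobs [19, 19, 10], load = 48
Makespan = max load = 52

52


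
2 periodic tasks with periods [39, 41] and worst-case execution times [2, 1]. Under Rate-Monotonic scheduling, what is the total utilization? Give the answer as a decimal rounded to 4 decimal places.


Compute individual utilizations (exact fractions):
  Task 1: C/T = 2/39 (approx. 0.0513)
  Task 2: C/T = 1/41 (approx. 0.0244)
Total utilization U = 2/39 + 1/41 = 121/1599
Rounded to 4 decimal places: U = 0.0757
RM (Liu & Layland) bound for 2 tasks = 0.828427; compare with U = 121/1599 (approx. 0.075672)
U <= bound, so schedulable by RM sufficient condition.

0.0757


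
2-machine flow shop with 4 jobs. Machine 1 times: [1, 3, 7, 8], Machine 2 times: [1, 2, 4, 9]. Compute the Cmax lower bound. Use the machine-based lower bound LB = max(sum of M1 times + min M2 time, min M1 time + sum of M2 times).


LB1 = sum(M1 times) + min(M2 times) = 19 + 1 = 20
LB2 = min(M1 times) + sum(M2 times) = 1 + 16 = 17
Lower bound = max(LB1, LB2) = max(20, 17) = 20

20


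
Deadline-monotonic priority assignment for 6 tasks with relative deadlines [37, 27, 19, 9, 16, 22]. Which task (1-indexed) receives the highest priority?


Sort tasks by relative deadline (ascending):
  Task 4: deadline = 9
  Task 5: deadline = 16
  Task 3: deadline = 19
  Task 6: deadline = 22
  Task 2: deadline = 27
  Task 1: deadline = 37
Priority order (highest first): [4, 5, 3, 6, 2, 1]
Highest priority task = 4

4


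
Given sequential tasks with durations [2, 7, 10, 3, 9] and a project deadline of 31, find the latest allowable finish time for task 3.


LF(activity 3) = deadline - sum of successor durations
Successors: activities 4 through 5 with durations [3, 9]
Sum of successor durations = 12
LF = 31 - 12 = 19

19


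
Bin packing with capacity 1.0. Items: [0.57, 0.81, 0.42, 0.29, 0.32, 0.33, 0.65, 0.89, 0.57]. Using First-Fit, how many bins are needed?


Place items sequentially using First-Fit:
  Item 0.57 -> new Bin 1
  Item 0.81 -> new Bin 2
  Item 0.42 -> Bin 1 (now 0.99)
  Item 0.29 -> new Bin 3
  Item 0.32 -> Bin 3 (now 0.61)
  Item 0.33 -> Bin 3 (now 0.94)
  Item 0.65 -> new Bin 4
  Item 0.89 -> new Bin 5
  Item 0.57 -> new Bin 6
Total bins used = 6

6


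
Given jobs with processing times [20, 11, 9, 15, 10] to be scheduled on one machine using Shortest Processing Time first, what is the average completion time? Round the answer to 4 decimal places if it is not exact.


Sort jobs by processing time (SPT order): [9, 10, 11, 15, 20]
Compute completion times sequentially:
  Job 1: processing = 9, completes at 9
  Job 2: processing = 10, completes at 19
  Job 3: processing = 11, completes at 30
  Job 4: processing = 15, completes at 45
  Job 5: processing = 20, completes at 65
Sum of completion times = 168
Average completion time = 168/5 = 33.6

33.6


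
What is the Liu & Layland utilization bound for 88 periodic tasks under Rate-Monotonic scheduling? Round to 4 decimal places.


Compute 2^(1/88) = 1.0079077751
Subtract 1: 1.0079077751 - 1 = 0.0079077751
Multiply by n: 88 * 0.0079077751 = 0.6958842088
Round to 4 dp: 0.6959

0.6959


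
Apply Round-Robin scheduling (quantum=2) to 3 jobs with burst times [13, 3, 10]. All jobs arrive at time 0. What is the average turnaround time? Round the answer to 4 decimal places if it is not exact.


Time quantum = 2
Execution trace:
  J1 runs 2 units, time = 2
  J2 runs 2 units, time = 4
  J3 runs 2 units, time = 6
  J1 runs 2 units, time = 8
  J2 runs 1 units, time = 9
  J3 runs 2 units, time = 11
  J1 runs 2 units, time = 13
  J3 runs 2 units, time = 15
  J1 runs 2 units, time = 17
  J3 runs 2 units, time = 19
  J1 runs 2 units, time = 21
  J3 runs 2 units, time = 23
  J1 runs 2 units, time = 25
  J1 runs 1 units, time = 26
Finish times: [26, 9, 23]
Average turnaround = 58/3 = 19.3333

19.3333


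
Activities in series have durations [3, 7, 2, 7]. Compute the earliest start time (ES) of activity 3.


Activity 3 starts after activities 1 through 2 complete.
Predecessor durations: [3, 7]
ES = 3 + 7 = 10

10


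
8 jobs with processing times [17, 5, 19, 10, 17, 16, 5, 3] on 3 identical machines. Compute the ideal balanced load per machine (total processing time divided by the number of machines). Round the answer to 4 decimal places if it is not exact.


Total processing time = 17 + 5 + 19 + 10 + 17 + 16 + 5 + 3 = 92
Number of machines = 3
Ideal balanced load = 92 / 3 = 30.6667

30.6667


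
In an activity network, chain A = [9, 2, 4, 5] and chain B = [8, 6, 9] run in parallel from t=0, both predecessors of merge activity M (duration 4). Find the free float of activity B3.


ES(B3) = sum of predecessors on chain B = 14
EF(B3) = ES + duration = 14 + 9 = 23
Successor of B3 is M. ES(M) = max(sum(A), sum(B)) = max(20, 23) = 23
Free float = ES(successor) - EF(current) = 23 - 23 = 0

0


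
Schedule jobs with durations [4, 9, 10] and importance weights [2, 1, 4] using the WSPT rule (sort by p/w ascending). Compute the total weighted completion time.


Compute p/w ratios and sort ascending (WSPT): [(4, 2), (10, 4), (9, 1)]
Compute weighted completion times:
  Job (p=4,w=2): C=4, w*C=2*4=8
  Job (p=10,w=4): C=14, w*C=4*14=56
  Job (p=9,w=1): C=23, w*C=1*23=23
Total weighted completion time = 87

87


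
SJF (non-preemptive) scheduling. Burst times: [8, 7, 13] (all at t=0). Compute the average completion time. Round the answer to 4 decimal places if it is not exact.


SJF order (ascending): [7, 8, 13]
Completion times:
  Job 1: burst=7, C=7
  Job 2: burst=8, C=15
  Job 3: burst=13, C=28
Average completion = 50/3 = 16.6667

16.6667


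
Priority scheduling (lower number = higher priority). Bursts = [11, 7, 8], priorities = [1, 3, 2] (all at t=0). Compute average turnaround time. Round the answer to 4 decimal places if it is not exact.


Sort by priority (ascending = highest first):
Order: [(1, 11), (2, 8), (3, 7)]
Completion times:
  Priority 1, burst=11, C=11
  Priority 2, burst=8, C=19
  Priority 3, burst=7, C=26
Average turnaround = 56/3 = 18.6667

18.6667


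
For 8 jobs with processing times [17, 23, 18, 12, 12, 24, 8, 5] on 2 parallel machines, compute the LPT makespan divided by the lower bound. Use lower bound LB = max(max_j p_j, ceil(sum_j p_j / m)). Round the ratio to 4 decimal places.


LPT order: [24, 23, 18, 17, 12, 12, 8, 5]
Machine loads after assignment: [61, 58]
LPT makespan = 61
Lower bound = max(max_job, ceil(total/2)) = max(24, 60) = 60
Ratio = 61 / 60 = 1.0167

1.0167


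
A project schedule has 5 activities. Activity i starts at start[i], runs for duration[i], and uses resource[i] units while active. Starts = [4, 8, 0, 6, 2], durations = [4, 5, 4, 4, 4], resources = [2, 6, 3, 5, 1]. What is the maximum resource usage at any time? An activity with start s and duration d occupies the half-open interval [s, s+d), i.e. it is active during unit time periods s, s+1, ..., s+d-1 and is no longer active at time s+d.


Each activity i is active on [start_i, start_i + duration_i).
Compute total resource usage per time slot:
  t=0: active resources = [3], total = 3
  t=1: active resources = [3], total = 3
  t=2: active resources = [3, 1], total = 4
  t=3: active resources = [3, 1], total = 4
  t=4: active resources = [2, 1], total = 3
  t=5: active resources = [2, 1], total = 3
  t=6: active resources = [2, 5], total = 7
  t=7: active resources = [2, 5], total = 7
  t=8: active resources = [6, 5], total = 11
  t=9: active resources = [6, 5], total = 11
  t=10: active resources = [6], total = 6
  t=11: active resources = [6], total = 6
  t=12: active resources = [6], total = 6
Peak resource demand = 11

11


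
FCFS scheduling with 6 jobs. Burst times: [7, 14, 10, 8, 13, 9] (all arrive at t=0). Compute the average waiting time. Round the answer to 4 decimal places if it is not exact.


FCFS order (as given): [7, 14, 10, 8, 13, 9]
Waiting times:
  Job 1: wait = 0
  Job 2: wait = 7
  Job 3: wait = 21
  Job 4: wait = 31
  Job 5: wait = 39
  Job 6: wait = 52
Sum of waiting times = 150
Average waiting time = 150/6 = 25.0

25.0


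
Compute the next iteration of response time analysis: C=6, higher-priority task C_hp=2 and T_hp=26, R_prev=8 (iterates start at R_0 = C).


R_next = C + ceil(R_prev / T_hp) * C_hp
ceil(8 / 26) = ceil(0.3077) = 1
Interference = 1 * 2 = 2
R_next = 6 + 2 = 8
R_next = R_prev, so the iteration has converged (response time = 8).

8


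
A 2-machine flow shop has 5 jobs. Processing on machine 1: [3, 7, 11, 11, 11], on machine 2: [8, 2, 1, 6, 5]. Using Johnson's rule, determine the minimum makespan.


Apply Johnson's rule:
  Group 1 (a <= b): [(1, 3, 8)]
  Group 2 (a > b): [(4, 11, 6), (5, 11, 5), (2, 7, 2), (3, 11, 1)]
Optimal job order: [1, 4, 5, 2, 3]
Schedule:
  Job 1: M1 done at 3, M2 done at 11
  Job 4: M1 done at 14, M2 done at 20
  Job 5: M1 done at 25, M2 done at 30
  Job 2: M1 done at 32, M2 done at 34
  Job 3: M1 done at 43, M2 done at 44
Makespan = 44

44


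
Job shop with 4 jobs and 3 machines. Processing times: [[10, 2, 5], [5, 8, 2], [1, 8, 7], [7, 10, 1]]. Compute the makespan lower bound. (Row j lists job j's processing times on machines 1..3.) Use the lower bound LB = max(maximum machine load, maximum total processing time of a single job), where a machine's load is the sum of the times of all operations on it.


Machine loads:
  Machine 1: 10 + 5 + 1 + 7 = 23
  Machine 2: 2 + 8 + 8 + 10 = 28
  Machine 3: 5 + 2 + 7 + 1 = 15
Max machine load = 28
Job totals:
  Job 1: 17
  Job 2: 15
  Job 3: 16
  Job 4: 18
Max job total = 18
Lower bound = max(28, 18) = 28

28


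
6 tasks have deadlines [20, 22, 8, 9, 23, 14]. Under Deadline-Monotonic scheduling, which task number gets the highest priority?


Sort tasks by relative deadline (ascending):
  Task 3: deadline = 8
  Task 4: deadline = 9
  Task 6: deadline = 14
  Task 1: deadline = 20
  Task 2: deadline = 22
  Task 5: deadline = 23
Priority order (highest first): [3, 4, 6, 1, 2, 5]
Highest priority task = 3

3


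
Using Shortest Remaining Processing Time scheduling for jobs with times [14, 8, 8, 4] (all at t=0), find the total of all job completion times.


Since all jobs arrive at t=0, SRPT equals SPT ordering.
SPT order: [4, 8, 8, 14]
Completion times:
  Job 1: p=4, C=4
  Job 2: p=8, C=12
  Job 3: p=8, C=20
  Job 4: p=14, C=34
Total completion time = 4 + 12 + 20 + 34 = 70

70


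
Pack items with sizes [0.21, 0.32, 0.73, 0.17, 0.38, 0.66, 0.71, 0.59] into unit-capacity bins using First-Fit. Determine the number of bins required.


Place items sequentially using First-Fit:
  Item 0.21 -> new Bin 1
  Item 0.32 -> Bin 1 (now 0.53)
  Item 0.73 -> new Bin 2
  Item 0.17 -> Bin 1 (now 0.7)
  Item 0.38 -> new Bin 3
  Item 0.66 -> new Bin 4
  Item 0.71 -> new Bin 5
  Item 0.59 -> Bin 3 (now 0.97)
Total bins used = 5

5


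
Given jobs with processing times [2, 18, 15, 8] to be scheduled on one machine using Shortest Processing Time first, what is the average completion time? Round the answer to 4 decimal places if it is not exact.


Sort jobs by processing time (SPT order): [2, 8, 15, 18]
Compute completion times sequentially:
  Job 1: processing = 2, completes at 2
  Job 2: processing = 8, completes at 10
  Job 3: processing = 15, completes at 25
  Job 4: processing = 18, completes at 43
Sum of completion times = 80
Average completion time = 80/4 = 20.0

20.0


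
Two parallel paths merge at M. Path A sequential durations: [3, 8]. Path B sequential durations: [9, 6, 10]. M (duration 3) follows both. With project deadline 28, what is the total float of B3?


Forward pass: ES(B3) = sum of predecessors on chain B = 15
EF = ES + duration = 15 + 10 = 25
Backward pass: LF(M) = deadline = 28; LS(M) = 28 - 3 = 25
LF(B3) = LS(M) - sum(successors on chain B) = 25 - 0 = 25
LS = LF - duration = 25 - 10 = 15
Total float = LS - ES = 15 - 15 = 0

0


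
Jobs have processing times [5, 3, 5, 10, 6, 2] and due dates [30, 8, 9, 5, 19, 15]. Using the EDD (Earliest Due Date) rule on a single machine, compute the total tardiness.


Sort by due date (EDD order): [(10, 5), (3, 8), (5, 9), (2, 15), (6, 19), (5, 30)]
Compute completion times and tardiness:
  Job 1: p=10, d=5, C=10, tardiness=max(0,10-5)=5
  Job 2: p=3, d=8, C=13, tardiness=max(0,13-8)=5
  Job 3: p=5, d=9, C=18, tardiness=max(0,18-9)=9
  Job 4: p=2, d=15, C=20, tardiness=max(0,20-15)=5
  Job 5: p=6, d=19, C=26, tardiness=max(0,26-19)=7
  Job 6: p=5, d=30, C=31, tardiness=max(0,31-30)=1
Total tardiness = 32

32


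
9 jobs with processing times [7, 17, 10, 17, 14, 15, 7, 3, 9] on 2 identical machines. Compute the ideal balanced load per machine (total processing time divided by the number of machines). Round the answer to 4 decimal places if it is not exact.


Total processing time = 7 + 17 + 10 + 17 + 14 + 15 + 7 + 3 + 9 = 99
Number of machines = 2
Ideal balanced load = 99 / 2 = 49.5

49.5


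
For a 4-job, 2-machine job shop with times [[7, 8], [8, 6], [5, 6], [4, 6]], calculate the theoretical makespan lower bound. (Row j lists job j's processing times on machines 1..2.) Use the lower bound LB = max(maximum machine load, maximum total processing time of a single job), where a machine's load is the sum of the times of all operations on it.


Machine loads:
  Machine 1: 7 + 8 + 5 + 4 = 24
  Machine 2: 8 + 6 + 6 + 6 = 26
Max machine load = 26
Job totals:
  Job 1: 15
  Job 2: 14
  Job 3: 11
  Job 4: 10
Max job total = 15
Lower bound = max(26, 15) = 26

26


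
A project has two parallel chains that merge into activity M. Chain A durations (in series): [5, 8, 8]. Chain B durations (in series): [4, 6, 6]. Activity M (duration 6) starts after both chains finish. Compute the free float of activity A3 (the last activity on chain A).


ES(A3) = sum of predecessors on chain A = 13
EF(A3) = ES + duration = 13 + 8 = 21
Successor of A3 is M. ES(M) = max(sum(A), sum(B)) = max(21, 16) = 21
Free float = ES(successor) - EF(current) = 21 - 21 = 0

0


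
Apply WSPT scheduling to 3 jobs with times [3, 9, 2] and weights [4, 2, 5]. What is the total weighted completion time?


Compute p/w ratios and sort ascending (WSPT): [(2, 5), (3, 4), (9, 2)]
Compute weighted completion times:
  Job (p=2,w=5): C=2, w*C=5*2=10
  Job (p=3,w=4): C=5, w*C=4*5=20
  Job (p=9,w=2): C=14, w*C=2*14=28
Total weighted completion time = 58

58


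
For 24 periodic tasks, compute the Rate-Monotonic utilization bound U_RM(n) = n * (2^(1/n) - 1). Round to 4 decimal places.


Compute 2^(1/24) = 1.0293022366
Subtract 1: 1.0293022366 - 1 = 0.0293022366
Multiply by n: 24 * 0.0293022366 = 0.7032536784
Round to 4 dp: 0.7033

0.7033


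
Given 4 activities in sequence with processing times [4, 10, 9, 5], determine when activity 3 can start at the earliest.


Activity 3 starts after activities 1 through 2 complete.
Predecessor durations: [4, 10]
ES = 4 + 10 = 14

14


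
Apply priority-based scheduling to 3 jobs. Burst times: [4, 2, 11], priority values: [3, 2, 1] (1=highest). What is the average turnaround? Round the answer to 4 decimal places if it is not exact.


Sort by priority (ascending = highest first):
Order: [(1, 11), (2, 2), (3, 4)]
Completion times:
  Priority 1, burst=11, C=11
  Priority 2, burst=2, C=13
  Priority 3, burst=4, C=17
Average turnaround = 41/3 = 13.6667

13.6667


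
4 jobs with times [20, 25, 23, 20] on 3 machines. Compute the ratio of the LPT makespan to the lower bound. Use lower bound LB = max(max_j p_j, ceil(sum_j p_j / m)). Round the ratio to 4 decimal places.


LPT order: [25, 23, 20, 20]
Machine loads after assignment: [25, 23, 40]
LPT makespan = 40
Lower bound = max(max_job, ceil(total/3)) = max(25, 30) = 30
Ratio = 40 / 30 = 1.3333

1.3333


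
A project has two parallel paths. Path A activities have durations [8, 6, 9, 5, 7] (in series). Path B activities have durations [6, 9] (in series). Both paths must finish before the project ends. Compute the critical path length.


Path A total = 8 + 6 + 9 + 5 + 7 = 35
Path B total = 6 + 9 = 15
Critical path = longest path = max(35, 15) = 35

35


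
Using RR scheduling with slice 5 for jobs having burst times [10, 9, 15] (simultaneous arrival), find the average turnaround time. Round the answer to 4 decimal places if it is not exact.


Time quantum = 5
Execution trace:
  J1 runs 5 units, time = 5
  J2 runs 5 units, time = 10
  J3 runs 5 units, time = 15
  J1 runs 5 units, time = 20
  J2 runs 4 units, time = 24
  J3 runs 5 units, time = 29
  J3 runs 5 units, time = 34
Finish times: [20, 24, 34]
Average turnaround = 78/3 = 26.0

26.0


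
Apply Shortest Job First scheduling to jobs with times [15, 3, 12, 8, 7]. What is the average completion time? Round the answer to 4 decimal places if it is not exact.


SJF order (ascending): [3, 7, 8, 12, 15]
Completion times:
  Job 1: burst=3, C=3
  Job 2: burst=7, C=10
  Job 3: burst=8, C=18
  Job 4: burst=12, C=30
  Job 5: burst=15, C=45
Average completion = 106/5 = 21.2

21.2


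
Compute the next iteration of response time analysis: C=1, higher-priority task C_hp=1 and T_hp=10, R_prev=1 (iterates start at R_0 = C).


R_next = C + ceil(R_prev / T_hp) * C_hp
ceil(1 / 10) = ceil(0.1) = 1
Interference = 1 * 1 = 1
R_next = 1 + 1 = 2

2


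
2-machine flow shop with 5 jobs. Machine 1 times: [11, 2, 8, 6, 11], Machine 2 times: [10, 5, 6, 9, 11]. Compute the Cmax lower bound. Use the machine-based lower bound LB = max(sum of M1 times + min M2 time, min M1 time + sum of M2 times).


LB1 = sum(M1 times) + min(M2 times) = 38 + 5 = 43
LB2 = min(M1 times) + sum(M2 times) = 2 + 41 = 43
Lower bound = max(LB1, LB2) = max(43, 43) = 43

43


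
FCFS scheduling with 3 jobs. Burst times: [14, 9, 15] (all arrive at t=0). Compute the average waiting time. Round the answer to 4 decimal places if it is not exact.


FCFS order (as given): [14, 9, 15]
Waiting times:
  Job 1: wait = 0
  Job 2: wait = 14
  Job 3: wait = 23
Sum of waiting times = 37
Average waiting time = 37/3 = 12.3333

12.3333


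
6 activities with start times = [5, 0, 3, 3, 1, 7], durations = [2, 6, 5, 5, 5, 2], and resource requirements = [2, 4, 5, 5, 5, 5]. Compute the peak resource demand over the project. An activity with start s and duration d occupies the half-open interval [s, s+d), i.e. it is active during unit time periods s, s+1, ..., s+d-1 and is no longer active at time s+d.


Each activity i is active on [start_i, start_i + duration_i).
Compute total resource usage per time slot:
  t=0: active resources = [4], total = 4
  t=1: active resources = [4, 5], total = 9
  t=2: active resources = [4, 5], total = 9
  t=3: active resources = [4, 5, 5, 5], total = 19
  t=4: active resources = [4, 5, 5, 5], total = 19
  t=5: active resources = [2, 4, 5, 5, 5], total = 21
  t=6: active resources = [2, 5, 5], total = 12
  t=7: active resources = [5, 5, 5], total = 15
  t=8: active resources = [5], total = 5
Peak resource demand = 21

21


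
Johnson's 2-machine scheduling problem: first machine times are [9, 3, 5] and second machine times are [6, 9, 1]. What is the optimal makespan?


Apply Johnson's rule:
  Group 1 (a <= b): [(2, 3, 9)]
  Group 2 (a > b): [(1, 9, 6), (3, 5, 1)]
Optimal job order: [2, 1, 3]
Schedule:
  Job 2: M1 done at 3, M2 done at 12
  Job 1: M1 done at 12, M2 done at 18
  Job 3: M1 done at 17, M2 done at 19
Makespan = 19

19


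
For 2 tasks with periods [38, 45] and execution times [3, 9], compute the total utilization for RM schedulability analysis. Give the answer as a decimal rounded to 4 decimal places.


Compute individual utilizations (exact fractions):
  Task 1: C/T = 3/38 (approx. 0.0789)
  Task 2: C/T = 9/45 = 1/5 (approx. 0.2)
Total utilization U = 3/38 + 1/5 = 53/190
Rounded to 4 decimal places: U = 0.2789
RM (Liu & Layland) bound for 2 tasks = 0.828427; compare with U = 53/190 (approx. 0.278947)
U <= bound, so schedulable by RM sufficient condition.

0.2789


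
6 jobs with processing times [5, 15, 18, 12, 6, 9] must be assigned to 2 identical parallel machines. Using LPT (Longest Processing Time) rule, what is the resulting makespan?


Sort jobs in decreasing order (LPT): [18, 15, 12, 9, 6, 5]
Assign each job to the least loaded machine:
  Machine 1: jobs [18, 9, 6], load = 33
  Machine 2: jobs [15, 12, 5], load = 32
Makespan = max load = 33

33


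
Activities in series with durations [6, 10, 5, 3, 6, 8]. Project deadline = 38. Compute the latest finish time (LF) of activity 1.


LF(activity 1) = deadline - sum of successor durations
Successors: activities 2 through 6 with durations [10, 5, 3, 6, 8]
Sum of successor durations = 32
LF = 38 - 32 = 6

6


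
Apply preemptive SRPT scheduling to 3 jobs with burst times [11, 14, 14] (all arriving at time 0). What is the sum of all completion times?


Since all jobs arrive at t=0, SRPT equals SPT ordering.
SPT order: [11, 14, 14]
Completion times:
  Job 1: p=11, C=11
  Job 2: p=14, C=25
  Job 3: p=14, C=39
Total completion time = 11 + 25 + 39 = 75

75


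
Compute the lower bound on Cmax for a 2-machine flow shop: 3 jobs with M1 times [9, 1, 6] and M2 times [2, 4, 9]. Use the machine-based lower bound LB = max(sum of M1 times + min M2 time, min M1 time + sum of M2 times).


LB1 = sum(M1 times) + min(M2 times) = 16 + 2 = 18
LB2 = min(M1 times) + sum(M2 times) = 1 + 15 = 16
Lower bound = max(LB1, LB2) = max(18, 16) = 18

18


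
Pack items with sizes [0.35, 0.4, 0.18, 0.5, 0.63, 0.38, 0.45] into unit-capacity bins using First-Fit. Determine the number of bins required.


Place items sequentially using First-Fit:
  Item 0.35 -> new Bin 1
  Item 0.4 -> Bin 1 (now 0.75)
  Item 0.18 -> Bin 1 (now 0.93)
  Item 0.5 -> new Bin 2
  Item 0.63 -> new Bin 3
  Item 0.38 -> Bin 2 (now 0.88)
  Item 0.45 -> new Bin 4
Total bins used = 4

4


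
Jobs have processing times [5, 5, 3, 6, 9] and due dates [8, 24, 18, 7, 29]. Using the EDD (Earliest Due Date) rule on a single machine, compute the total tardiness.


Sort by due date (EDD order): [(6, 7), (5, 8), (3, 18), (5, 24), (9, 29)]
Compute completion times and tardiness:
  Job 1: p=6, d=7, C=6, tardiness=max(0,6-7)=0
  Job 2: p=5, d=8, C=11, tardiness=max(0,11-8)=3
  Job 3: p=3, d=18, C=14, tardiness=max(0,14-18)=0
  Job 4: p=5, d=24, C=19, tardiness=max(0,19-24)=0
  Job 5: p=9, d=29, C=28, tardiness=max(0,28-29)=0
Total tardiness = 3

3


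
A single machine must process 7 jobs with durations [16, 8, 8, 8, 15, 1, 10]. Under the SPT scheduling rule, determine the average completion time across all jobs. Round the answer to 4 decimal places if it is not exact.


Sort jobs by processing time (SPT order): [1, 8, 8, 8, 10, 15, 16]
Compute completion times sequentially:
  Job 1: processing = 1, completes at 1
  Job 2: processing = 8, completes at 9
  Job 3: processing = 8, completes at 17
  Job 4: processing = 8, completes at 25
  Job 5: processing = 10, completes at 35
  Job 6: processing = 15, completes at 50
  Job 7: processing = 16, completes at 66
Sum of completion times = 203
Average completion time = 203/7 = 29.0

29.0


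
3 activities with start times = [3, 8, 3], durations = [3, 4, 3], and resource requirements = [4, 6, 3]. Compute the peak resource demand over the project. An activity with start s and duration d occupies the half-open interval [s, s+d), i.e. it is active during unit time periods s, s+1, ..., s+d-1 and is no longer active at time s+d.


Each activity i is active on [start_i, start_i + duration_i).
Compute total resource usage per time slot:
  t=0: active resources = [], total = 0
  t=1: active resources = [], total = 0
  t=2: active resources = [], total = 0
  t=3: active resources = [4, 3], total = 7
  t=4: active resources = [4, 3], total = 7
  t=5: active resources = [4, 3], total = 7
  t=6: active resources = [], total = 0
  t=7: active resources = [], total = 0
  t=8: active resources = [6], total = 6
  t=9: active resources = [6], total = 6
  t=10: active resources = [6], total = 6
  t=11: active resources = [6], total = 6
Peak resource demand = 7

7


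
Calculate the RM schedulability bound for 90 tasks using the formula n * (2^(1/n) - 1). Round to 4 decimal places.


Compute 2^(1/90) = 1.0077313692
Subtract 1: 1.0077313692 - 1 = 0.0077313692
Multiply by n: 90 * 0.0077313692 = 0.6958232280
Round to 4 dp: 0.6958

0.6958


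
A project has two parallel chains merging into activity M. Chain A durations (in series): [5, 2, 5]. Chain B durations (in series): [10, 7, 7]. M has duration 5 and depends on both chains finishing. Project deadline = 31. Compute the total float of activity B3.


Forward pass: ES(B3) = sum of predecessors on chain B = 17
EF = ES + duration = 17 + 7 = 24
Backward pass: LF(M) = deadline = 31; LS(M) = 31 - 5 = 26
LF(B3) = LS(M) - sum(successors on chain B) = 26 - 0 = 26
LS = LF - duration = 26 - 7 = 19
Total float = LS - ES = 19 - 17 = 2

2


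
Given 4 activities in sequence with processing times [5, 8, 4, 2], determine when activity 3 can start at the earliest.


Activity 3 starts after activities 1 through 2 complete.
Predecessor durations: [5, 8]
ES = 5 + 8 = 13

13


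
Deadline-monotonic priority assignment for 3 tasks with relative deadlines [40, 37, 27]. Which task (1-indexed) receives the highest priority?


Sort tasks by relative deadline (ascending):
  Task 3: deadline = 27
  Task 2: deadline = 37
  Task 1: deadline = 40
Priority order (highest first): [3, 2, 1]
Highest priority task = 3

3


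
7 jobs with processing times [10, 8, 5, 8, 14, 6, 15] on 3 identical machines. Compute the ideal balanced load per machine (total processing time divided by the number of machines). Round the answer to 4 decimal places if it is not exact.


Total processing time = 10 + 8 + 5 + 8 + 14 + 6 + 15 = 66
Number of machines = 3
Ideal balanced load = 66 / 3 = 22.0

22.0


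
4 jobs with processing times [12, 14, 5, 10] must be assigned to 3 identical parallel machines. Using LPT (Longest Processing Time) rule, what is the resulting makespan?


Sort jobs in decreasing order (LPT): [14, 12, 10, 5]
Assign each job to the least loaded machine:
  Machine 1: jobs [14], load = 14
  Machine 2: jobs [12], load = 12
  Machine 3: jobs [10, 5], load = 15
Makespan = max load = 15

15


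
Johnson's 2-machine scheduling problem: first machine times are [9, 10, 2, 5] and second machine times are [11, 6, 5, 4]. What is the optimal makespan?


Apply Johnson's rule:
  Group 1 (a <= b): [(3, 2, 5), (1, 9, 11)]
  Group 2 (a > b): [(2, 10, 6), (4, 5, 4)]
Optimal job order: [3, 1, 2, 4]
Schedule:
  Job 3: M1 done at 2, M2 done at 7
  Job 1: M1 done at 11, M2 done at 22
  Job 2: M1 done at 21, M2 done at 28
  Job 4: M1 done at 26, M2 done at 32
Makespan = 32

32


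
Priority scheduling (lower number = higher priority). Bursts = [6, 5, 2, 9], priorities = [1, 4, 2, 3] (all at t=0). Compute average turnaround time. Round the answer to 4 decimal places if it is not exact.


Sort by priority (ascending = highest first):
Order: [(1, 6), (2, 2), (3, 9), (4, 5)]
Completion times:
  Priority 1, burst=6, C=6
  Priority 2, burst=2, C=8
  Priority 3, burst=9, C=17
  Priority 4, burst=5, C=22
Average turnaround = 53/4 = 13.25

13.25


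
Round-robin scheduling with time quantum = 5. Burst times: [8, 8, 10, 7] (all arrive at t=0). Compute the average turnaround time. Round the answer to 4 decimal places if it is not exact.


Time quantum = 5
Execution trace:
  J1 runs 5 units, time = 5
  J2 runs 5 units, time = 10
  J3 runs 5 units, time = 15
  J4 runs 5 units, time = 20
  J1 runs 3 units, time = 23
  J2 runs 3 units, time = 26
  J3 runs 5 units, time = 31
  J4 runs 2 units, time = 33
Finish times: [23, 26, 31, 33]
Average turnaround = 113/4 = 28.25

28.25


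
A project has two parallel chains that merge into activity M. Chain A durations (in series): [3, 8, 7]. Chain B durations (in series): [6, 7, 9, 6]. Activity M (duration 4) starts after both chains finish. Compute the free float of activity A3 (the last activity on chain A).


ES(A3) = sum of predecessors on chain A = 11
EF(A3) = ES + duration = 11 + 7 = 18
Successor of A3 is M. ES(M) = max(sum(A), sum(B)) = max(18, 28) = 28
Free float = ES(successor) - EF(current) = 28 - 18 = 10

10


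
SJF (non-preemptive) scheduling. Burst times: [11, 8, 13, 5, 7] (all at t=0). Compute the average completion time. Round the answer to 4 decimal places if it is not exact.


SJF order (ascending): [5, 7, 8, 11, 13]
Completion times:
  Job 1: burst=5, C=5
  Job 2: burst=7, C=12
  Job 3: burst=8, C=20
  Job 4: burst=11, C=31
  Job 5: burst=13, C=44
Average completion = 112/5 = 22.4

22.4


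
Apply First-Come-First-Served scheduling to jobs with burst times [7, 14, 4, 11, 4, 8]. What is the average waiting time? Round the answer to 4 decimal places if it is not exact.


FCFS order (as given): [7, 14, 4, 11, 4, 8]
Waiting times:
  Job 1: wait = 0
  Job 2: wait = 7
  Job 3: wait = 21
  Job 4: wait = 25
  Job 5: wait = 36
  Job 6: wait = 40
Sum of waiting times = 129
Average waiting time = 129/6 = 21.5

21.5


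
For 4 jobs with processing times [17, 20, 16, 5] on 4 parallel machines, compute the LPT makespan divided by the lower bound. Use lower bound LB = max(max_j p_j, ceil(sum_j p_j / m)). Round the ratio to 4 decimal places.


LPT order: [20, 17, 16, 5]
Machine loads after assignment: [20, 17, 16, 5]
LPT makespan = 20
Lower bound = max(max_job, ceil(total/4)) = max(20, 15) = 20
Ratio = 20 / 20 = 1.0

1.0


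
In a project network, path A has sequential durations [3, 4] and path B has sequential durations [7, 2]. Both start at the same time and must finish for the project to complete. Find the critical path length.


Path A total = 3 + 4 = 7
Path B total = 7 + 2 = 9
Critical path = longest path = max(7, 9) = 9

9


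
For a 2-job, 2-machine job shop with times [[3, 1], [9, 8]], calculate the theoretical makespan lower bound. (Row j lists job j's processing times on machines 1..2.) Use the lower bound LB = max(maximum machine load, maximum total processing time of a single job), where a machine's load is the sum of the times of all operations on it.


Machine loads:
  Machine 1: 3 + 9 = 12
  Machine 2: 1 + 8 = 9
Max machine load = 12
Job totals:
  Job 1: 4
  Job 2: 17
Max job total = 17
Lower bound = max(12, 17) = 17

17


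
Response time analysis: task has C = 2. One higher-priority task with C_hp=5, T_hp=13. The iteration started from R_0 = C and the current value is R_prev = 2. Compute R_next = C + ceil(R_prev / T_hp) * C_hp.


R_next = C + ceil(R_prev / T_hp) * C_hp
ceil(2 / 13) = ceil(0.1538) = 1
Interference = 1 * 5 = 5
R_next = 2 + 5 = 7

7


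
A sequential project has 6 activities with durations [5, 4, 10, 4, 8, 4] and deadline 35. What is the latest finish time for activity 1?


LF(activity 1) = deadline - sum of successor durations
Successors: activities 2 through 6 with durations [4, 10, 4, 8, 4]
Sum of successor durations = 30
LF = 35 - 30 = 5

5


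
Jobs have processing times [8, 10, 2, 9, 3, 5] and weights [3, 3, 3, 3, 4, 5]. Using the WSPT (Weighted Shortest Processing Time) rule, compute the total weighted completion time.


Compute p/w ratios and sort ascending (WSPT): [(2, 3), (3, 4), (5, 5), (8, 3), (9, 3), (10, 3)]
Compute weighted completion times:
  Job (p=2,w=3): C=2, w*C=3*2=6
  Job (p=3,w=4): C=5, w*C=4*5=20
  Job (p=5,w=5): C=10, w*C=5*10=50
  Job (p=8,w=3): C=18, w*C=3*18=54
  Job (p=9,w=3): C=27, w*C=3*27=81
  Job (p=10,w=3): C=37, w*C=3*37=111
Total weighted completion time = 322

322


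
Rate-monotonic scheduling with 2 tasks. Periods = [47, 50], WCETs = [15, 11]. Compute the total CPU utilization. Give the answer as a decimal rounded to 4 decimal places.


Compute individual utilizations (exact fractions):
  Task 1: C/T = 15/47 (approx. 0.3191)
  Task 2: C/T = 11/50 (approx. 0.22)
Total utilization U = 15/47 + 11/50 = 1267/2350
Rounded to 4 decimal places: U = 0.5391
RM (Liu & Layland) bound for 2 tasks = 0.828427; compare with U = 1267/2350 (approx. 0.539149)
U <= bound, so schedulable by RM sufficient condition.

0.5391


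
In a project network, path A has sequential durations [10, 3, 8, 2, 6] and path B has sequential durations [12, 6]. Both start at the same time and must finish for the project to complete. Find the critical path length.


Path A total = 10 + 3 + 8 + 2 + 6 = 29
Path B total = 12 + 6 = 18
Critical path = longest path = max(29, 18) = 29

29


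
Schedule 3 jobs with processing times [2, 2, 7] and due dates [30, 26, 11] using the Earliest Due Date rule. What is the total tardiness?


Sort by due date (EDD order): [(7, 11), (2, 26), (2, 30)]
Compute completion times and tardiness:
  Job 1: p=7, d=11, C=7, tardiness=max(0,7-11)=0
  Job 2: p=2, d=26, C=9, tardiness=max(0,9-26)=0
  Job 3: p=2, d=30, C=11, tardiness=max(0,11-30)=0
Total tardiness = 0

0


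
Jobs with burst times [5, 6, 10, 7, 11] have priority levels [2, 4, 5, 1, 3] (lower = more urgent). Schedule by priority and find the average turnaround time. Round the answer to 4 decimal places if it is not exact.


Sort by priority (ascending = highest first):
Order: [(1, 7), (2, 5), (3, 11), (4, 6), (5, 10)]
Completion times:
  Priority 1, burst=7, C=7
  Priority 2, burst=5, C=12
  Priority 3, burst=11, C=23
  Priority 4, burst=6, C=29
  Priority 5, burst=10, C=39
Average turnaround = 110/5 = 22.0

22.0


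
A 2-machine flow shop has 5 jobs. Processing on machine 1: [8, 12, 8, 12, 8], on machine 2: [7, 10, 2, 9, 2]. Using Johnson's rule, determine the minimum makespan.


Apply Johnson's rule:
  Group 1 (a <= b): []
  Group 2 (a > b): [(2, 12, 10), (4, 12, 9), (1, 8, 7), (3, 8, 2), (5, 8, 2)]
Optimal job order: [2, 4, 1, 3, 5]
Schedule:
  Job 2: M1 done at 12, M2 done at 22
  Job 4: M1 done at 24, M2 done at 33
  Job 1: M1 done at 32, M2 done at 40
  Job 3: M1 done at 40, M2 done at 42
  Job 5: M1 done at 48, M2 done at 50
Makespan = 50

50


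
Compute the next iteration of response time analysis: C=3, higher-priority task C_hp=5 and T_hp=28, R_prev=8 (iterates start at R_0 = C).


R_next = C + ceil(R_prev / T_hp) * C_hp
ceil(8 / 28) = ceil(0.2857) = 1
Interference = 1 * 5 = 5
R_next = 3 + 5 = 8
R_next = R_prev, so the iteration has converged (response time = 8).

8


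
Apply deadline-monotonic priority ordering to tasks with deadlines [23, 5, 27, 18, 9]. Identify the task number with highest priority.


Sort tasks by relative deadline (ascending):
  Task 2: deadline = 5
  Task 5: deadline = 9
  Task 4: deadline = 18
  Task 1: deadline = 23
  Task 3: deadline = 27
Priority order (highest first): [2, 5, 4, 1, 3]
Highest priority task = 2

2


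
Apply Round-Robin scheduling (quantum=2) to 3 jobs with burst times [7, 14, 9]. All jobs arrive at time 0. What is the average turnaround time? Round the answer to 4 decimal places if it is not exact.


Time quantum = 2
Execution trace:
  J1 runs 2 units, time = 2
  J2 runs 2 units, time = 4
  J3 runs 2 units, time = 6
  J1 runs 2 units, time = 8
  J2 runs 2 units, time = 10
  J3 runs 2 units, time = 12
  J1 runs 2 units, time = 14
  J2 runs 2 units, time = 16
  J3 runs 2 units, time = 18
  J1 runs 1 units, time = 19
  J2 runs 2 units, time = 21
  J3 runs 2 units, time = 23
  J2 runs 2 units, time = 25
  J3 runs 1 units, time = 26
  J2 runs 2 units, time = 28
  J2 runs 2 units, time = 30
Finish times: [19, 30, 26]
Average turnaround = 75/3 = 25.0

25.0


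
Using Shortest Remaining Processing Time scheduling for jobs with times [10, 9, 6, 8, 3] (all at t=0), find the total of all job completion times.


Since all jobs arrive at t=0, SRPT equals SPT ordering.
SPT order: [3, 6, 8, 9, 10]
Completion times:
  Job 1: p=3, C=3
  Job 2: p=6, C=9
  Job 3: p=8, C=17
  Job 4: p=9, C=26
  Job 5: p=10, C=36
Total completion time = 3 + 9 + 17 + 26 + 36 = 91

91


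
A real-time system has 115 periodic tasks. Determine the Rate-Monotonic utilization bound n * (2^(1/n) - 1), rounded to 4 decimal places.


Compute 2^(1/115) = 1.0060455679
Subtract 1: 1.0060455679 - 1 = 0.0060455679
Multiply by n: 115 * 0.0060455679 = 0.6952403085
Round to 4 dp: 0.6952

0.6952


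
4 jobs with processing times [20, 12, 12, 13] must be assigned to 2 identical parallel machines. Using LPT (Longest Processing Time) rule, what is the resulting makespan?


Sort jobs in decreasing order (LPT): [20, 13, 12, 12]
Assign each job to the least loaded machine:
  Machine 1: jobs [20, 12], load = 32
  Machine 2: jobs [13, 12], load = 25
Makespan = max load = 32

32


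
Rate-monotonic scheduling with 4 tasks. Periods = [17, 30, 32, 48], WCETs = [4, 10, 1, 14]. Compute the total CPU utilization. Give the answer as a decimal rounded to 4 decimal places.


Compute individual utilizations (exact fractions):
  Task 1: C/T = 4/17 (approx. 0.2353)
  Task 2: C/T = 10/30 = 1/3 (approx. 0.3333)
  Task 3: C/T = 1/32 (approx. 0.0313)
  Task 4: C/T = 14/48 = 7/24 (approx. 0.2917)
Total utilization U = 4/17 + 1/3 + 1/32 + 7/24 = 485/544
Rounded to 4 decimal places: U = 0.8915
RM (Liu & Layland) bound for 4 tasks = 0.756828; compare with U = 485/544 (approx. 0.891544)
bound < U <= 1, so the RM sufficient condition is not met (inconclusive; an exact test such as response-time analysis is needed).

0.8915


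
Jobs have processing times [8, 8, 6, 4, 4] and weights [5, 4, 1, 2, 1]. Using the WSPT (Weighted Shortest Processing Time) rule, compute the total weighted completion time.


Compute p/w ratios and sort ascending (WSPT): [(8, 5), (8, 4), (4, 2), (4, 1), (6, 1)]
Compute weighted completion times:
  Job (p=8,w=5): C=8, w*C=5*8=40
  Job (p=8,w=4): C=16, w*C=4*16=64
  Job (p=4,w=2): C=20, w*C=2*20=40
  Job (p=4,w=1): C=24, w*C=1*24=24
  Job (p=6,w=1): C=30, w*C=1*30=30
Total weighted completion time = 198

198
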